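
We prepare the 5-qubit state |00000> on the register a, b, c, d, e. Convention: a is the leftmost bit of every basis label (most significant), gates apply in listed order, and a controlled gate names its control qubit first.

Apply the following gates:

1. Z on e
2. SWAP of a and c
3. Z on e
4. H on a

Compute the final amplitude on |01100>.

|01100> carries amplitude 0 in the final state.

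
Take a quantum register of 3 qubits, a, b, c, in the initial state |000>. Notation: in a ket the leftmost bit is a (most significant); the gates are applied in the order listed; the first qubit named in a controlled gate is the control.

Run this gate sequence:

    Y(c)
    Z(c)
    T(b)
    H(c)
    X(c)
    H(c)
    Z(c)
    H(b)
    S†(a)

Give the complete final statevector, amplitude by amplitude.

After the circuit, the state carries amplitude -sqrt(2)*I/2 on |001>, -sqrt(2)*I/2 on |011>, and 0 on every other basis state. Key observation: the block from step 4 through step 7 cancels to the identity and can be dropped.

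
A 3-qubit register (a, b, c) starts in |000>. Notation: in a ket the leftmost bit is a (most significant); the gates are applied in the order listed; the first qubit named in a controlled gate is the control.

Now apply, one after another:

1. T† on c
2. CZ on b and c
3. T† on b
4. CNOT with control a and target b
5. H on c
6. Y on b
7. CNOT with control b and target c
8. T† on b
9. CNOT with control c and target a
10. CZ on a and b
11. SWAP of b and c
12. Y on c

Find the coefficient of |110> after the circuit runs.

The final state's coefficient on |110> equals sqrt(2)*exp(3*I*pi/4)/2.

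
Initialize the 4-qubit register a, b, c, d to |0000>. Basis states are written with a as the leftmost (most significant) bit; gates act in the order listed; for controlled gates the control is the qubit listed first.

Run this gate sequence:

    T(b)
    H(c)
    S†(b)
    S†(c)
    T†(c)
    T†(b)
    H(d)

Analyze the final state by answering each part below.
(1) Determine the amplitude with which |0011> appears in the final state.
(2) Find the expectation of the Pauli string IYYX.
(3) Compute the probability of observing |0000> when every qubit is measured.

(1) |0011> carries amplitude -exp(I*pi/4)/2 in the final state.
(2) In the final state, IYYX has expectation 0.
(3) A full measurement returns |0000> with probability 1/4.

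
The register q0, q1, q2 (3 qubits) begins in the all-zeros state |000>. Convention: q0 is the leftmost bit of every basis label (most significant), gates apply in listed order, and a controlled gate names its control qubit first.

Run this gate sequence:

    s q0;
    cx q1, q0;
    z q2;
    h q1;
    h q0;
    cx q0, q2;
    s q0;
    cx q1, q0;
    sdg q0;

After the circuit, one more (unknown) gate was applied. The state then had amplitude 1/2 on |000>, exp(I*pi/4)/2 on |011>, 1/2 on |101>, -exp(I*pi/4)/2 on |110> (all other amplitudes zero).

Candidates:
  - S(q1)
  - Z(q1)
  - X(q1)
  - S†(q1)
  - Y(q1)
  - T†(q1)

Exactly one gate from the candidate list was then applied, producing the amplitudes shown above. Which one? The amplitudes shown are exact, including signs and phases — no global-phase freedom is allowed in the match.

The applied gate was T†(q1).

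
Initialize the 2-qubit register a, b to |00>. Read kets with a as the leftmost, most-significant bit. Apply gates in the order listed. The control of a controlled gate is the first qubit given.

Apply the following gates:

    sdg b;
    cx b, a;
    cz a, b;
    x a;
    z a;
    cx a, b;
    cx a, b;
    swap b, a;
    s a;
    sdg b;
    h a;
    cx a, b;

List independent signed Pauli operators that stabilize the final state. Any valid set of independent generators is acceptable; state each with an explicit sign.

The stabilizer group can be generated by +XX, -ZZ, among other valid generating sets.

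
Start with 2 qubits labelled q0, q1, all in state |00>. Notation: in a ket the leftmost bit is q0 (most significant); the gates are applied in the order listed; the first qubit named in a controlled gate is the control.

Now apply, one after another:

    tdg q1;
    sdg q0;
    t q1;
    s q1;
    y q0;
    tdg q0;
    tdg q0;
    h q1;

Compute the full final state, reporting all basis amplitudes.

The resulting statevector has amplitude 0 on |00>, 0 on |01>, sqrt(2)/2 on |10>, sqrt(2)/2 on |11>.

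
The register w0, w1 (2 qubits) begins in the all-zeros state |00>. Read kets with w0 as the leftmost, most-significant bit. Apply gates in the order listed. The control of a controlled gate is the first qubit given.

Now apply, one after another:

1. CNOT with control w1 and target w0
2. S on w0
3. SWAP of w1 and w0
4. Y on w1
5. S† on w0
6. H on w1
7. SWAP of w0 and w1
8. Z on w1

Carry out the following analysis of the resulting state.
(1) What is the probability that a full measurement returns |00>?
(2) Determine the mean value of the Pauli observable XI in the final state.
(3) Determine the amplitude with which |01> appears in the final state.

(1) The probability of measuring |00> is 1/2.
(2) The observable XI averages to -1.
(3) The final state's coefficient on |01> equals 0.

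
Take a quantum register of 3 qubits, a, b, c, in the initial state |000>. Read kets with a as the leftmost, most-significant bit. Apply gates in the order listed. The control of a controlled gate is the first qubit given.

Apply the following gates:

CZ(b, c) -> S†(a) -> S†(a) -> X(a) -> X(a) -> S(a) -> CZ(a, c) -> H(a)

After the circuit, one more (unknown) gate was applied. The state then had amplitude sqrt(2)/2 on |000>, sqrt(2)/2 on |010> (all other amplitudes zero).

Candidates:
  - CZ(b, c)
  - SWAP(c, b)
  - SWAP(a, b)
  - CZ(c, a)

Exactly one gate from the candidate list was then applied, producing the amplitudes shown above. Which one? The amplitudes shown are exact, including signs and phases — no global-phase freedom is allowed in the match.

The unique candidate consistent with the amplitudes is SWAP(a, b). Key observation: steps 3-6 multiply out to the identity, so the circuit reduces to the remaining gates.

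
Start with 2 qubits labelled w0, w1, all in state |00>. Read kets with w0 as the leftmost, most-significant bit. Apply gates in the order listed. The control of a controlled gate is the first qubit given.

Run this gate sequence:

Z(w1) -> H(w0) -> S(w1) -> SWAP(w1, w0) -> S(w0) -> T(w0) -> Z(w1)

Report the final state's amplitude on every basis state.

The resulting statevector has amplitude sqrt(2)/2 on |00>, -sqrt(2)/2 on |01>, 0 on |10>, 0 on |11>.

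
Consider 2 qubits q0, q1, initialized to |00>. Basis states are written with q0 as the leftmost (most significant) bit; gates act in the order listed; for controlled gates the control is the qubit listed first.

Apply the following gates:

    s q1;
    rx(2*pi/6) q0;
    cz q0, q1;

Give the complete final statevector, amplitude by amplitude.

After the circuit, the state carries amplitude sqrt(3)/2 on |00>, 0 on |01>, -I/2 on |10>, 0 on |11>.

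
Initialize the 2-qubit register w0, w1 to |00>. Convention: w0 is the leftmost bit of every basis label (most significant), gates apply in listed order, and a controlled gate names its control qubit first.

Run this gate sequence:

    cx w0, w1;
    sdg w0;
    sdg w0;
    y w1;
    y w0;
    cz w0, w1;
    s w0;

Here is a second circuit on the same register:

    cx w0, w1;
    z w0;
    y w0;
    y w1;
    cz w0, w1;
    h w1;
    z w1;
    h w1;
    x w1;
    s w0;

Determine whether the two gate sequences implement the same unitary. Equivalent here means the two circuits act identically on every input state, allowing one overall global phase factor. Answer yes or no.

Yes — the two circuits implement the same unitary up to a global phase.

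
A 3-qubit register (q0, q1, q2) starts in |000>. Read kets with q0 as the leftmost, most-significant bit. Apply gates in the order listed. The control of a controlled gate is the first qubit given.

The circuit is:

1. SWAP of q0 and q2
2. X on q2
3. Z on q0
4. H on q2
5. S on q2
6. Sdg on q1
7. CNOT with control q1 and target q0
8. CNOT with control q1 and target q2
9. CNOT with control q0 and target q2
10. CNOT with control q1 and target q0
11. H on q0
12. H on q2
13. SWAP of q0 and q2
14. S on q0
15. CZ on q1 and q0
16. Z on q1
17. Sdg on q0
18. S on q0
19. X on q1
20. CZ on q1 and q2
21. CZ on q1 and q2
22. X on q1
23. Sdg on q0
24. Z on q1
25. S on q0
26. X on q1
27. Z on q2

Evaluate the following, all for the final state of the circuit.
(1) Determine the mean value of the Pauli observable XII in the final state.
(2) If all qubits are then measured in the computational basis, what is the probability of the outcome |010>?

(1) The observable XII averages to -1. Key observation: steps 18-23 multiply out to the identity, so the circuit reduces to the remaining gates.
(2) The probability of measuring |010> is 1/4.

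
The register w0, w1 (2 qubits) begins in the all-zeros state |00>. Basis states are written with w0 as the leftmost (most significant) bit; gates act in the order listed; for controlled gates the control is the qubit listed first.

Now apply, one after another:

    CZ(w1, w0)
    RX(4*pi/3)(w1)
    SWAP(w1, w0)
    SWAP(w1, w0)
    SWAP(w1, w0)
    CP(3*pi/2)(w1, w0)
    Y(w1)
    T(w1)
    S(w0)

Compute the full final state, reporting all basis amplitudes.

The final amplitudes are 0 on |00>, -exp(3*I*pi/4)/2 on |01>, 0 on |10>, sqrt(3)*exp(3*I*pi/4)/2 on |11>. Key observation: gates 3-4 undo each other exactly, leaving only the rest of the circuit to track.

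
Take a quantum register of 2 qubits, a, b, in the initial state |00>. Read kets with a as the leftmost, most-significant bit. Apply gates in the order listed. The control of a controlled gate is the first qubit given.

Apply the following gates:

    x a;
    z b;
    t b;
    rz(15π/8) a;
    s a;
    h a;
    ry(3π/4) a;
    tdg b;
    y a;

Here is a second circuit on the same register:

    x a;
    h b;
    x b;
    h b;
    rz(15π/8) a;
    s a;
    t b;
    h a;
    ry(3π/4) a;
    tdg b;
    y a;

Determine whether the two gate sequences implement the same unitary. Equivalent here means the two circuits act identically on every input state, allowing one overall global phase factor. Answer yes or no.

Yes, they are equivalent — the unitaries differ by at most a global phase.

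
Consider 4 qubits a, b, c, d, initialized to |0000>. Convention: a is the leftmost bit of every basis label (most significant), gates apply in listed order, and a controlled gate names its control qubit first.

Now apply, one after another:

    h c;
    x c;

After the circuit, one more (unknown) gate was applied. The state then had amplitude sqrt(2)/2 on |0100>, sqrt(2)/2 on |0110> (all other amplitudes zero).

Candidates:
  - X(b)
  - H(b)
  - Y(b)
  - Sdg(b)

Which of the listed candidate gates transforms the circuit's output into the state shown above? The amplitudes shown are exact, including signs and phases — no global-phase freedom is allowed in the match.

The applied gate was X(b).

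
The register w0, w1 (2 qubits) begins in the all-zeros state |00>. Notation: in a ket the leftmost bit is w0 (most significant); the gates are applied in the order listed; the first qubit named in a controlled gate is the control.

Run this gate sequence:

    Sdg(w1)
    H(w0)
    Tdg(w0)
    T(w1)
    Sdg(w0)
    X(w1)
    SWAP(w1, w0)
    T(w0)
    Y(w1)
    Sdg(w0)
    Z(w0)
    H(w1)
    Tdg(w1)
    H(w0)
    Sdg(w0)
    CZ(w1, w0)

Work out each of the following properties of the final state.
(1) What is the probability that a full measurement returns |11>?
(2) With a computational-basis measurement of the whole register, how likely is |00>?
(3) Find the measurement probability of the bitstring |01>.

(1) The probability of measuring |11> is 1/4 - sqrt(2)/8.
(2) The probability of measuring |00> is sqrt(2)/8 + 1/4.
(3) Outcome |01> occurs with probability 1/4 - sqrt(2)/8.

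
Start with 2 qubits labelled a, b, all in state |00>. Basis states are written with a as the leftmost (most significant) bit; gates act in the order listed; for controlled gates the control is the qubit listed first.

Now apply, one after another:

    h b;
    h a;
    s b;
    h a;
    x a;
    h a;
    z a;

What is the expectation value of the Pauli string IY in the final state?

The expectation value of IY is 1. Key observation: the block from step 4 through step 7 cancels to the identity and can be dropped.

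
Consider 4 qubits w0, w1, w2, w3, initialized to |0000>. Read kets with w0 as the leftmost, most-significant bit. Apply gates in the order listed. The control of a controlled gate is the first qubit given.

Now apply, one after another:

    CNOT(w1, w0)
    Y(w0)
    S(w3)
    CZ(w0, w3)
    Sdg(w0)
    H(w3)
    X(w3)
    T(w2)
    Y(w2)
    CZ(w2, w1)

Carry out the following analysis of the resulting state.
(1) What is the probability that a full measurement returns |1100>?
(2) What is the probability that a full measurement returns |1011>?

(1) Outcome |1100> occurs with probability 0.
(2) Outcome |1011> occurs with probability 1/2.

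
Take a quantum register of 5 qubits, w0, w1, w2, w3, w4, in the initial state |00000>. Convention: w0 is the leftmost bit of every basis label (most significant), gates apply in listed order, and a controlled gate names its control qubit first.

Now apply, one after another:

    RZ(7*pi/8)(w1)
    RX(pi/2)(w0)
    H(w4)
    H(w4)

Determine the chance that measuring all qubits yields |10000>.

Outcome |10000> occurs with probability 1/2.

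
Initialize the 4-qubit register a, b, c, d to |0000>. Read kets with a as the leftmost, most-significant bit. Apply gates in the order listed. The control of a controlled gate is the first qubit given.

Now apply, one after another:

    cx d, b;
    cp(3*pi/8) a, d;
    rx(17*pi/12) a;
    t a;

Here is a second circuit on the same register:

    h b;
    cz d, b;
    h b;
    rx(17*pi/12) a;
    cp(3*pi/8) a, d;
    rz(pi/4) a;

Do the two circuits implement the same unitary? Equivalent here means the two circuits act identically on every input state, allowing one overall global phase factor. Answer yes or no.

No — the two circuits implement different unitaries, even allowing a global phase.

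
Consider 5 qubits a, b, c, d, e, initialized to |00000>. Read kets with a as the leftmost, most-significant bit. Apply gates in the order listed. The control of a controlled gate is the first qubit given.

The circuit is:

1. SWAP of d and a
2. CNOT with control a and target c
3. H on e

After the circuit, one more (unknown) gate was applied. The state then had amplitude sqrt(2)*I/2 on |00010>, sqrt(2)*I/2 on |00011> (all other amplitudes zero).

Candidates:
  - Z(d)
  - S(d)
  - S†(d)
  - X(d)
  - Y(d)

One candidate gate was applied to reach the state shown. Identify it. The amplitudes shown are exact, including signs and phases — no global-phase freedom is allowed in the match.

The applied gate was Y(d).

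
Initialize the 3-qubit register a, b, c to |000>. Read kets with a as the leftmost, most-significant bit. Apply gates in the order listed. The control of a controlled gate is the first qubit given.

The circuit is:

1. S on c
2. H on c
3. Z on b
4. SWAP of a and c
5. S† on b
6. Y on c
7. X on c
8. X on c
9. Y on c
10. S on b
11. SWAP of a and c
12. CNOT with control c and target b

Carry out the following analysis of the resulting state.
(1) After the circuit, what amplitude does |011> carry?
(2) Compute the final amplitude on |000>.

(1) |011> carries amplitude sqrt(2)/2 in the final state. Key observation: the block from step 4 through step 11 cancels to the identity and can be dropped.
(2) The final state's coefficient on |000> equals sqrt(2)/2.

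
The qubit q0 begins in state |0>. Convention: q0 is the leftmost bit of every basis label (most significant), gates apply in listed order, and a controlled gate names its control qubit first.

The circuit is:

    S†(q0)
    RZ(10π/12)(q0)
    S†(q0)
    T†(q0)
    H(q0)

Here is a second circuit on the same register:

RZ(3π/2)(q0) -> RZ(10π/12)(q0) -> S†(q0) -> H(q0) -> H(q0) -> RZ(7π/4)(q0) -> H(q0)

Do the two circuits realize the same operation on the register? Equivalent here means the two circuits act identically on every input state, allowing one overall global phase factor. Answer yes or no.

Yes, they are equivalent — the unitaries differ by at most a global phase.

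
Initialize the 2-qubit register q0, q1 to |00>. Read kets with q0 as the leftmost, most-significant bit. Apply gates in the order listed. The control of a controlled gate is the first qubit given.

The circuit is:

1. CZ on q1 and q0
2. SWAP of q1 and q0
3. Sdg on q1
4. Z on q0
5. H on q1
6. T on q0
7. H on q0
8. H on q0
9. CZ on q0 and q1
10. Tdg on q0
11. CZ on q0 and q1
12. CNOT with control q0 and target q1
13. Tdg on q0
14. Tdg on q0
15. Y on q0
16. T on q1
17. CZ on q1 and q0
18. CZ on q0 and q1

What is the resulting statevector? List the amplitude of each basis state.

After the circuit, the state carries amplitude 0 on |00>, 0 on |01>, sqrt(2)*I/2 on |10>, sqrt(2)*exp(3*I*pi/4)/2 on |11>.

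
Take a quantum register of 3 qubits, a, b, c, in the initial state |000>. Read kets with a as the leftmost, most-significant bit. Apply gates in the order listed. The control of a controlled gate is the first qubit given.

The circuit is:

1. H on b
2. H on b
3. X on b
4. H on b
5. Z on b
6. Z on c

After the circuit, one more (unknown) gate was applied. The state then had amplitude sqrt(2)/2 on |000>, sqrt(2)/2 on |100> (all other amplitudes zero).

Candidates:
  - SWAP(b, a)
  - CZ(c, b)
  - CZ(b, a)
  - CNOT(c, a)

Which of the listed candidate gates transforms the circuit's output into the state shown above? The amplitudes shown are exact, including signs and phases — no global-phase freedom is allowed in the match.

It was SWAP(b, a) that produced the state shown. Key observation: steps 2-5 multiply out to the identity, so the circuit reduces to the remaining gates.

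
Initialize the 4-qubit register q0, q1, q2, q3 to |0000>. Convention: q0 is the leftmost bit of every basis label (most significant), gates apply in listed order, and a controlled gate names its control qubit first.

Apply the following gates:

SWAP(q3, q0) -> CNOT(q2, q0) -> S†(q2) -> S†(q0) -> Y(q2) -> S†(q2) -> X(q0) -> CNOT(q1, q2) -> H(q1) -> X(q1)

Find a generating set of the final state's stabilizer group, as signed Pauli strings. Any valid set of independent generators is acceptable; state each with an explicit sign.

The final state is stabilized by the group generated by +IXII, -ZIII, -IIZI, +IIIZ; other independent generating sets are equally valid.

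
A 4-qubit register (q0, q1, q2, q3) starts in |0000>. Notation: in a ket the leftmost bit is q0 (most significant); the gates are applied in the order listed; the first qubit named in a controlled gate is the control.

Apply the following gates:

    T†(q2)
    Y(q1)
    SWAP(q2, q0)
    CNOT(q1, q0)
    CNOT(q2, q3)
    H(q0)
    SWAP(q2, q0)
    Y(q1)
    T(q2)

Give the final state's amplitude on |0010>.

|0010> carries amplitude -sqrt(2)*exp(I*pi/4)/2 in the final state.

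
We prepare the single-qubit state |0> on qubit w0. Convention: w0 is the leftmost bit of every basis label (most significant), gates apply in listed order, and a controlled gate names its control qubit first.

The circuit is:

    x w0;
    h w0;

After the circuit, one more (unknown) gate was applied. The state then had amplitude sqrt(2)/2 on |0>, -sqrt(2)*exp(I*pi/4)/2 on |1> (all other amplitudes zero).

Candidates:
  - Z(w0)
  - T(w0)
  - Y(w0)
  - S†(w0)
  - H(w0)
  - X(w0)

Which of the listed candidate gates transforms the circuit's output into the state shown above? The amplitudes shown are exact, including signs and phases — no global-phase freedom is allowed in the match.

The unique candidate consistent with the amplitudes is T(w0).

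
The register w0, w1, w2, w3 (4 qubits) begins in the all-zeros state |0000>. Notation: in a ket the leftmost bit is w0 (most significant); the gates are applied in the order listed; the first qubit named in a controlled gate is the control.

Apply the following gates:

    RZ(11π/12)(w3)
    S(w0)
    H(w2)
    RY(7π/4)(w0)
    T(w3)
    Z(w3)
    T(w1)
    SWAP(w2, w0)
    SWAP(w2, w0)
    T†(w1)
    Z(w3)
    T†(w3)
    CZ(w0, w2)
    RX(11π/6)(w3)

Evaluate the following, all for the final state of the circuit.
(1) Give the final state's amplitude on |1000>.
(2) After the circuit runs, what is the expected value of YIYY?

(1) The amplitude on |1000> is (1 + sqrt(3))*sqrt(2 - sqrt(2))*exp(13*I*pi/24)/8.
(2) The observable YIYY averages to -sqrt(2)/4.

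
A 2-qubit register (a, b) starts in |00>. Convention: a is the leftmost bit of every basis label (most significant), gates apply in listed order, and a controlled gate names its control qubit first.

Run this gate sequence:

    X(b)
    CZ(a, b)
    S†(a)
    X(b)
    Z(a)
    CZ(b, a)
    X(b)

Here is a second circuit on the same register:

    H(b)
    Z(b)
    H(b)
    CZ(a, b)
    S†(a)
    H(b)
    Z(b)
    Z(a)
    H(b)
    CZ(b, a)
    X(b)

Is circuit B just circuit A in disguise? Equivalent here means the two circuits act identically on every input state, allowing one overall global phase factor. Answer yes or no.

Yes — the two circuits implement the same unitary up to a global phase.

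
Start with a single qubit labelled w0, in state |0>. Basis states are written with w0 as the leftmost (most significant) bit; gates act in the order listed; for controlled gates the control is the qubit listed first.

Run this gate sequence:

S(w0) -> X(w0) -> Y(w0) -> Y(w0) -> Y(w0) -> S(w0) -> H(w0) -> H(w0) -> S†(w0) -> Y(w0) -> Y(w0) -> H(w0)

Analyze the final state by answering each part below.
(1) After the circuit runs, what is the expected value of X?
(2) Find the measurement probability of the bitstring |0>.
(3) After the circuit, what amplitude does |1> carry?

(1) The observable X averages to 1. Key observation: steps 4-11 multiply out to the identity, so the circuit reduces to the remaining gates.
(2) A full measurement returns |0> with probability 1/2.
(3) |1> carries amplitude -sqrt(2)*I/2 in the final state.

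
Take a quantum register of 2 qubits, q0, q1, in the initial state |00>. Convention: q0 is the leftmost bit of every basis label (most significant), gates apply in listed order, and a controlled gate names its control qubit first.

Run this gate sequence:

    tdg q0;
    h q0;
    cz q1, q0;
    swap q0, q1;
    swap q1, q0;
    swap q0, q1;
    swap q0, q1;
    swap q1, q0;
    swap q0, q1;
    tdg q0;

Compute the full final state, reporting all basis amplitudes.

The final amplitudes are sqrt(2)/2 on |00>, 0 on |01>, -sqrt(2)*exp(3*I*pi/4)/2 on |10>, 0 on |11>. Key observation: the block from step 4 through step 9 cancels to the identity and can be dropped.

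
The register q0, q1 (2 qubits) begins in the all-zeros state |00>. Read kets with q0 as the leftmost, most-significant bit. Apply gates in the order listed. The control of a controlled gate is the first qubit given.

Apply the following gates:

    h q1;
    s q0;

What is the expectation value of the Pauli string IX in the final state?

The expectation value of IX is 1.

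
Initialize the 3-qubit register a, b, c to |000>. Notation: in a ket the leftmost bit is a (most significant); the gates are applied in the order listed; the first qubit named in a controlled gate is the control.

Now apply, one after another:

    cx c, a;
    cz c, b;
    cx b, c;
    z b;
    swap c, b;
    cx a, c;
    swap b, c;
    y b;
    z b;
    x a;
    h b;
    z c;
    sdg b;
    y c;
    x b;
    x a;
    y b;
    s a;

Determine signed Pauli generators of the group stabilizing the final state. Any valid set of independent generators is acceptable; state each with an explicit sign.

The stabilizer group can be generated by -IYI, +ZII, -IIZ, among other valid generating sets.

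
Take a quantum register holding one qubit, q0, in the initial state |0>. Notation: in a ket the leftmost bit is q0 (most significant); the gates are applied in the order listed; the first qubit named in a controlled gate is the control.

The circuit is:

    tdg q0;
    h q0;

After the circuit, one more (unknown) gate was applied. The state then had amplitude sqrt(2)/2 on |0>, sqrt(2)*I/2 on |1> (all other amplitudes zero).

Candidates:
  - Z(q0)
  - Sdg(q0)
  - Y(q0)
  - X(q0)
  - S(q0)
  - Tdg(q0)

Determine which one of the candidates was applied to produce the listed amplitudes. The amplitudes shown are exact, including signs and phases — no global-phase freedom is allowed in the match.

It was S(q0) that produced the state shown.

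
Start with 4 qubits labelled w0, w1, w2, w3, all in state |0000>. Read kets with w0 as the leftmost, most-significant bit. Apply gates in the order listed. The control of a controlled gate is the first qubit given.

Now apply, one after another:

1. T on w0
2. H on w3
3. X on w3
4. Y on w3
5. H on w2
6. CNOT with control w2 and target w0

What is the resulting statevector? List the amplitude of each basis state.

After the circuit, the state carries amplitude -I/2 on |0000>, I/2 on |0001>, -I/2 on |1010>, I/2 on |1011>, and 0 on every other basis state.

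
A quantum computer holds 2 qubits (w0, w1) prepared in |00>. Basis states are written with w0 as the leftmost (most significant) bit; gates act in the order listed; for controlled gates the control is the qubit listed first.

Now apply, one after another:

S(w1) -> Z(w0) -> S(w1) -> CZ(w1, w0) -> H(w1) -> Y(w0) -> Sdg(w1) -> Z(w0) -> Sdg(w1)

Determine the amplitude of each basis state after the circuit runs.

The final amplitudes are 0 on |00>, 0 on |01>, -sqrt(2)*I/2 on |10>, sqrt(2)*I/2 on |11>.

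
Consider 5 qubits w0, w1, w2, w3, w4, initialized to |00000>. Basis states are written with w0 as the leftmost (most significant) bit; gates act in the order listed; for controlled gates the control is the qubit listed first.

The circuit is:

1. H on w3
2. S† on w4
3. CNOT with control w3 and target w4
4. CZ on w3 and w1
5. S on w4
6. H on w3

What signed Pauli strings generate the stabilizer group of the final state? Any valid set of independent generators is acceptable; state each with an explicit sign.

The final state is stabilized by the group generated by +IIIXZ, +IIIZY, +ZIIII, +IZIII, +IIZII; other independent generating sets are equally valid.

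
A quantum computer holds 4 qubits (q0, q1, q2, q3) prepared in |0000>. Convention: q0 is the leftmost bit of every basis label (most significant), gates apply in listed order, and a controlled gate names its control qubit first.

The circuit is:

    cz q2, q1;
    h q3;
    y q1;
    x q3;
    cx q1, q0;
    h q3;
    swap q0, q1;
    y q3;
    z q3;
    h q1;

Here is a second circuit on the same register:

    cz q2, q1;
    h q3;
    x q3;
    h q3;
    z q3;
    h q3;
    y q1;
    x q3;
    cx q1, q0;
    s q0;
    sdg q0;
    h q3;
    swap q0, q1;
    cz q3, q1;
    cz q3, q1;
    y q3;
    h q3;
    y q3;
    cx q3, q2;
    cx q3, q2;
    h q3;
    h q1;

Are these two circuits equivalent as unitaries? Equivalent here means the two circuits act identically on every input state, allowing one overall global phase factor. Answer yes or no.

No: there is an input state on which the two circuits produce genuinely different outputs (not merely differing by a phase).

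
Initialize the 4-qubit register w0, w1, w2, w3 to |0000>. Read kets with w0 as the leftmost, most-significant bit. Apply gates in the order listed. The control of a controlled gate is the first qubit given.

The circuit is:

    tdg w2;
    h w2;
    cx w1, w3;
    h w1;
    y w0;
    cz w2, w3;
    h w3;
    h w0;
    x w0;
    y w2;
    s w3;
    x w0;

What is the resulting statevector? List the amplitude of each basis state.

The resulting statevector has amplitude 1/4 on |0000>, I/4 on |0001>, -1/4 on |0010>, -I/4 on |0011>, 1/4 on |0100>, I/4 on |0101>, -1/4 on |0110>, -I/4 on |0111>, -1/4 on |1000>, -I/4 on |1001>, 1/4 on |1010>, I/4 on |1011>, -1/4 on |1100>, -I/4 on |1101>, 1/4 on |1110>, I/4 on |1111>.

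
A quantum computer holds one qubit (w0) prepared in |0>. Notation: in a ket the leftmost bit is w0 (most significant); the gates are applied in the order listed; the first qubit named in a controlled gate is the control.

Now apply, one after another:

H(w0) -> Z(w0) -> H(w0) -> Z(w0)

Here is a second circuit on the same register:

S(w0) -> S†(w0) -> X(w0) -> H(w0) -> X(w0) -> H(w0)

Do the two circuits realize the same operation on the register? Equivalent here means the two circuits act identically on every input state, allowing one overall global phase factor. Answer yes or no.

Yes, they are equivalent — the unitaries differ by at most a global phase.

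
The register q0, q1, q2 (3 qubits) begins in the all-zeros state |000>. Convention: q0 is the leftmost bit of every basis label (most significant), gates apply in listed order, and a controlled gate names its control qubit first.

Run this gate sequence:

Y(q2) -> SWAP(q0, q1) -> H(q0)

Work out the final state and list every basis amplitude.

The resulting statevector has amplitude sqrt(2)*I/2 on |001>, sqrt(2)*I/2 on |101>, and 0 on every other basis state.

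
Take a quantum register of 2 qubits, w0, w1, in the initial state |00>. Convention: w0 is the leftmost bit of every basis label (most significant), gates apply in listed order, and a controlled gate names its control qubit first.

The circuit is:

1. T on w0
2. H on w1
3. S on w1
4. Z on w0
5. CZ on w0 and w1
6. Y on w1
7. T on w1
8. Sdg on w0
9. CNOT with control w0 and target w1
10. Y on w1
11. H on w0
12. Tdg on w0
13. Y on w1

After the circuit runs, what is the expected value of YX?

The expectation value of YX is 1/2.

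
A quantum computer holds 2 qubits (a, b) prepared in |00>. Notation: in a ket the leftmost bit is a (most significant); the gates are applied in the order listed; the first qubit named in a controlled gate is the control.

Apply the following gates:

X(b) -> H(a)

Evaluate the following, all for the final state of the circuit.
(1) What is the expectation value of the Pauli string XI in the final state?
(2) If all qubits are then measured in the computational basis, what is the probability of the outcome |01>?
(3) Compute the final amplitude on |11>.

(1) In the final state, XI has expectation 1.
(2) Outcome |01> occurs with probability 1/2.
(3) The amplitude on |11> is sqrt(2)/2.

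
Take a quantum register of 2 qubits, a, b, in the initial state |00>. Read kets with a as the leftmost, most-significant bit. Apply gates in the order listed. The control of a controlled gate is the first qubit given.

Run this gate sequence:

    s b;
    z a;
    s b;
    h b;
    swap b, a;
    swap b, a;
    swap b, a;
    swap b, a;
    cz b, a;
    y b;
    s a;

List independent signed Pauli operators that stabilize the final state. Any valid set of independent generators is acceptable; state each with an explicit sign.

The stabilizer group can be generated by -IX, +ZI, among other valid generating sets.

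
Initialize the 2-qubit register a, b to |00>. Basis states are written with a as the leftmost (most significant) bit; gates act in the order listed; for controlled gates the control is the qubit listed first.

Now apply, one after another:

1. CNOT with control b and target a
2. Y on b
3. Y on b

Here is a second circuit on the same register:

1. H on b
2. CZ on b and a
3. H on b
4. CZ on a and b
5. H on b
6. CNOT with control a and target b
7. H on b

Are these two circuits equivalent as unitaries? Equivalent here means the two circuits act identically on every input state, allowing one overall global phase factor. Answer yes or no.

No: there is an input state on which the two circuits produce genuinely different outputs (not merely differing by a phase).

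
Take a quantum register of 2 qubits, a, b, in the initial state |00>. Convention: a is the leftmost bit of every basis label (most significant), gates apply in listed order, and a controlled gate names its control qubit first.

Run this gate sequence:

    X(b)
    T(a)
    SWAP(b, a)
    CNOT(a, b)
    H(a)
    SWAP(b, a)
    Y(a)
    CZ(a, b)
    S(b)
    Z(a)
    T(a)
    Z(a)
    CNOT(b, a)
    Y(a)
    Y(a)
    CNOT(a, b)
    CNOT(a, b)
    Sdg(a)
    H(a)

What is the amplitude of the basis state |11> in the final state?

|11> carries amplitude -I/2 in the final state.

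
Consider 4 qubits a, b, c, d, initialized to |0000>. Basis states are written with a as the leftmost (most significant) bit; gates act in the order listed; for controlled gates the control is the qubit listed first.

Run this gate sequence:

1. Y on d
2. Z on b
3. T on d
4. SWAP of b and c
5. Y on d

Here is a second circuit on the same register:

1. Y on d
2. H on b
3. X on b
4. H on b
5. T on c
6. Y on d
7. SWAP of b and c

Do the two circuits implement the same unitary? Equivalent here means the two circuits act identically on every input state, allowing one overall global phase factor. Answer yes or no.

No: there is an input state on which the two circuits produce genuinely different outputs (not merely differing by a phase).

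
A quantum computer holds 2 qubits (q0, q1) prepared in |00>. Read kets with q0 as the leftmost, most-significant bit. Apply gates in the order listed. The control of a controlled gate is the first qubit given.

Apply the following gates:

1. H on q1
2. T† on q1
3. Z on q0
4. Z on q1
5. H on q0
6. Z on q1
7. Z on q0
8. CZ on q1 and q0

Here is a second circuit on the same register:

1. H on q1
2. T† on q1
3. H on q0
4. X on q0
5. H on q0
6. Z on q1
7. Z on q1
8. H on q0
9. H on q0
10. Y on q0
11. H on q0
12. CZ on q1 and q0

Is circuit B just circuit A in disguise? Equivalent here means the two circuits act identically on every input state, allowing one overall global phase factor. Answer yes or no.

No, they are not equivalent — no single phase factor reconciles the two unitaries.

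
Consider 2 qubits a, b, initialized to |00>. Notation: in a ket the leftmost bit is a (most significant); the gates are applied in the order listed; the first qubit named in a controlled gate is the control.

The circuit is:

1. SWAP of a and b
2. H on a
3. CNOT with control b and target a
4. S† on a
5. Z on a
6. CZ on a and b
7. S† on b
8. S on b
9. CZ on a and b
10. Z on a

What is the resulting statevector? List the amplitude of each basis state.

The final amplitudes are sqrt(2)/2 on |00>, 0 on |01>, -sqrt(2)*I/2 on |10>, 0 on |11>. Key observation: gates 5-10 undo each other exactly, leaving only the rest of the circuit to track.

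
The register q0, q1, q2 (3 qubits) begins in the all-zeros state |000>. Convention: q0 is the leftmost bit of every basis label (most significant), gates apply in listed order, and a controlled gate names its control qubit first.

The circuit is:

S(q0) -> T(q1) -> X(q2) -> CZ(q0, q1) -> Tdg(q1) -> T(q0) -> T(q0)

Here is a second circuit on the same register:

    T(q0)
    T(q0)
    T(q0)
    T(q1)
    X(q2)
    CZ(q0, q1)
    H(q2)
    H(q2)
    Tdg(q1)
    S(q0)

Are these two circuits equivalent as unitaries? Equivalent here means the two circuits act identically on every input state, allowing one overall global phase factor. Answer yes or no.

No — the two circuits implement different unitaries, even allowing a global phase.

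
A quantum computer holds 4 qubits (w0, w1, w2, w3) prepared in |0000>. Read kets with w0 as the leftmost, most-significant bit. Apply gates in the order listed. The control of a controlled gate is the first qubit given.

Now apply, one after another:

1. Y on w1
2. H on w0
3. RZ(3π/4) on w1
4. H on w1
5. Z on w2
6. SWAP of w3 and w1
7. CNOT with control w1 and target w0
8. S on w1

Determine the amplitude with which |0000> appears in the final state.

The amplitude on |0000> is exp(7*I*pi/8)/2.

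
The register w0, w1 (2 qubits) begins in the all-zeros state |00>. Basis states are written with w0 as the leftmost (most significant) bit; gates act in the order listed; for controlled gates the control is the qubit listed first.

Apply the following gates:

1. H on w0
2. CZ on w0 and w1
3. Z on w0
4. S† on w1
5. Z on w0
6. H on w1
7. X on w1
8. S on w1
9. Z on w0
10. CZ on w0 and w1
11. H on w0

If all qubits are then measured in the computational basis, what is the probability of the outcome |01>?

A full measurement returns |01> with probability 1/2.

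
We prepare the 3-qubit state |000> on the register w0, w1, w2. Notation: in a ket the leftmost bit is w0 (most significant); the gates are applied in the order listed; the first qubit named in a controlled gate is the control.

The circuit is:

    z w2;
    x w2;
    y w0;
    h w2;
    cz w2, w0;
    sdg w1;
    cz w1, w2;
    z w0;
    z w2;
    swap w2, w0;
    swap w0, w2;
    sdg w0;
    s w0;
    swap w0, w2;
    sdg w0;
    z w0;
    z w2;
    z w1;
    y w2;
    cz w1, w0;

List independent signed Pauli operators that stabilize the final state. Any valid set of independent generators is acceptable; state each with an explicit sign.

One valid set of independent stabilizer generators is -YII, +IZI, +IIZ (any independent generating set of the same group is equally correct). Key observation: gates 11-14 undo each other exactly, leaving only the rest of the circuit to track.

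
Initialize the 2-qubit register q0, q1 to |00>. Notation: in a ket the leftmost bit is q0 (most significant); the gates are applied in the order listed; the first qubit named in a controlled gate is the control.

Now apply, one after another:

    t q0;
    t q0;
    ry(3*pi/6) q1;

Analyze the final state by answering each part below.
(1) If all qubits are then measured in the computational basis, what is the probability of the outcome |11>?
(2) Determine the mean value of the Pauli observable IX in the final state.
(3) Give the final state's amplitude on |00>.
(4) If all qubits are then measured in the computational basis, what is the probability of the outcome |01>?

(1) Outcome |11> occurs with probability 0.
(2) The expectation value of IX is 1.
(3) The amplitude on |00> is sqrt(2)/2.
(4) A full measurement returns |01> with probability 1/2.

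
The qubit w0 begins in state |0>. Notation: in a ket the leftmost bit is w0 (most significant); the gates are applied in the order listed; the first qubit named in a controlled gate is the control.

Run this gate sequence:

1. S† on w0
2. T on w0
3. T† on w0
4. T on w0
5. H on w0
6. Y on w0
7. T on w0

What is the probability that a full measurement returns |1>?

Outcome |1> occurs with probability 1/2.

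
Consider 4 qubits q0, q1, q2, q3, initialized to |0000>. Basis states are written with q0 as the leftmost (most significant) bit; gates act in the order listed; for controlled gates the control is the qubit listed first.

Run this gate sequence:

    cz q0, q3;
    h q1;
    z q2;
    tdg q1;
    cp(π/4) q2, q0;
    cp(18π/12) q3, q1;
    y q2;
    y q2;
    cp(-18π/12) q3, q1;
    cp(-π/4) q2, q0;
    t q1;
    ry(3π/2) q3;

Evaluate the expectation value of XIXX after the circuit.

The expectation value of XIXX is 0. Key observation: gates 4-11 undo each other exactly, leaving only the rest of the circuit to track.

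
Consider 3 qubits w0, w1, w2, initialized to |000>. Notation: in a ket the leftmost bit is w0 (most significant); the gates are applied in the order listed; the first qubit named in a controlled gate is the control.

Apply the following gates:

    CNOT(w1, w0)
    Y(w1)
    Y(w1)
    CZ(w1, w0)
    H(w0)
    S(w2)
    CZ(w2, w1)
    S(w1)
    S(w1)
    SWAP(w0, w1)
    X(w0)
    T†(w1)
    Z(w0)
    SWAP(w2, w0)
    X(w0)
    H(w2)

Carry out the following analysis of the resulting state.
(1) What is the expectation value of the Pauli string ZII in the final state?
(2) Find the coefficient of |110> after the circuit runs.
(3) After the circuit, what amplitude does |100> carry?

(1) In the final state, ZII has expectation -1.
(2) |110> carries amplitude exp(3*I*pi/4)/2 in the final state.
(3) |100> carries amplitude -1/2 in the final state.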